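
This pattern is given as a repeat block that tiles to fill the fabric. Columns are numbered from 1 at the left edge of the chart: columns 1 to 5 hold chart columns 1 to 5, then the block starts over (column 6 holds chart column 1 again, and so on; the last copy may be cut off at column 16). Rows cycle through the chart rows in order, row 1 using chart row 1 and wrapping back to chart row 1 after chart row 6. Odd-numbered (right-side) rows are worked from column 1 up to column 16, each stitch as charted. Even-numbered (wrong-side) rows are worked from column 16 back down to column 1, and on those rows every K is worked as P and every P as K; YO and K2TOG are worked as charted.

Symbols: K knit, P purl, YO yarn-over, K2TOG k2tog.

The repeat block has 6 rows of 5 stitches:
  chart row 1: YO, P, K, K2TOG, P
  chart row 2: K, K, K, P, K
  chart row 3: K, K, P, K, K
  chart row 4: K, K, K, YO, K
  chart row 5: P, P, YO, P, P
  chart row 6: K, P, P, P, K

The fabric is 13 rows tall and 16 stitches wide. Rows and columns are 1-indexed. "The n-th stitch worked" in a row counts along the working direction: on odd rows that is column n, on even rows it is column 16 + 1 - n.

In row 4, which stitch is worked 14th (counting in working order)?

Row 4: (4-1) mod 6 = 3, so use chart row 4. Even row -> WS.
Chart row 4 tiled across columns 1-16: K K K YO K K K K YO K K K K YO K K
WS: work from column 16 back to column 1 (reverse the tiled row), swapping K<->P (YO and K2TOG unchanged).
Row 4 as worked: P P YO P P P P YO P P P P YO P P P
Counting 14 along the worked row gives P.

Stitch:
P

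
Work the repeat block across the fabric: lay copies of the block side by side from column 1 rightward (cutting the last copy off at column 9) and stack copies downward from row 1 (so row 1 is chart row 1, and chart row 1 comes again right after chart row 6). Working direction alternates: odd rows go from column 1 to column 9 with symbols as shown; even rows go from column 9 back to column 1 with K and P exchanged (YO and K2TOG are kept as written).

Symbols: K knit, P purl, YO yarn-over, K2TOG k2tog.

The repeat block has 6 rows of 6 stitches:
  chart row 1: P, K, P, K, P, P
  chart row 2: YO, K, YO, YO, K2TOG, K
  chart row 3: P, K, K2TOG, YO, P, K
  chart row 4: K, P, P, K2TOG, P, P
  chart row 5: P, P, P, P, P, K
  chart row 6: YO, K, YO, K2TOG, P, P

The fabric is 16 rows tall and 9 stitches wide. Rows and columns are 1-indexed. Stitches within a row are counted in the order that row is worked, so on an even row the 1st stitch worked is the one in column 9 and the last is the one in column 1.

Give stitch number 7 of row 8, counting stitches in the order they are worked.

== STITCH ==
YO

Derivation:
Row 8: (8-1) mod 6 = 1, so use chart row 2. Even row -> WS.
Chart row 2 tiled across columns 1-9: YO K YO YO K2TOG K YO K YO
Wrong side: read the tiled row from column 9 down to 1 and exchange K with P (leave YO, K2TOG).
Row 8 as worked: YO P YO P K2TOG YO YO P YO
Stitch 7 in working order -> YO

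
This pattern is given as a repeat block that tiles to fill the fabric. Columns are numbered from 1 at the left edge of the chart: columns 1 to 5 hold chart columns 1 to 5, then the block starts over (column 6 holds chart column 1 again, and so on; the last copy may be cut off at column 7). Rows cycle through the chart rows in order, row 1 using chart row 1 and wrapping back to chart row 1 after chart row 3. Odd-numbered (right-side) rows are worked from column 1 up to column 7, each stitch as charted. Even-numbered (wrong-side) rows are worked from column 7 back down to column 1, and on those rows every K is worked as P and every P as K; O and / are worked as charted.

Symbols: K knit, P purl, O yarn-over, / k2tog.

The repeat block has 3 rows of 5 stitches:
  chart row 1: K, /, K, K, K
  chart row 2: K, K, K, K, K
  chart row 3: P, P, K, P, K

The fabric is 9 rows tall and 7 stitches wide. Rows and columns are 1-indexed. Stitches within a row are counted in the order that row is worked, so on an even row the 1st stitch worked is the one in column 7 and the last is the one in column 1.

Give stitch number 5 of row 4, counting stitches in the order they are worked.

Row 4: (4-1) mod 3 = 0, so use chart row 1. Even row -> WS.
Chart row 1 tiled across columns 1-7: K / K K K K /
Wrong side: read the tiled row from column 7 down to 1 and exchange K with P (leave O, /).
Row 4 as worked: / P P P P / P
The 5th stitch worked is P.

Result:
P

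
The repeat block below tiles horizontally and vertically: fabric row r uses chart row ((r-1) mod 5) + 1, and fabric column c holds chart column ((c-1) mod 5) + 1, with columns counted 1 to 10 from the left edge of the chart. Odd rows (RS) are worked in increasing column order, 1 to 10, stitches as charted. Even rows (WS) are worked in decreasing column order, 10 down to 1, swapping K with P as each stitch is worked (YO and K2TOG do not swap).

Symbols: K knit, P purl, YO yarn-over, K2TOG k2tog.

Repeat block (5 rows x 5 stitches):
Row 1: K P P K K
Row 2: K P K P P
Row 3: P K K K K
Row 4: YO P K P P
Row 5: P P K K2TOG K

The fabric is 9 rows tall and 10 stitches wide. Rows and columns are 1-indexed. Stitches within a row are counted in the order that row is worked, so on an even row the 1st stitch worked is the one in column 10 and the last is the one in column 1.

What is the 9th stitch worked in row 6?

== STITCH ==
K

Derivation:
Row 6 uses chart row ((6-1) mod 5)+1 = 1. Row 6 is even, so WS.
Chart row 1 tiled across columns 1-10: K P P K K K P P K K
WS row: flip the tiled sequence (start at column 10) and apply K<->P; YO and K2TOG stay.
Row 6 as worked: P P K K P P P K K P
Counting 9 along the worked row gives K.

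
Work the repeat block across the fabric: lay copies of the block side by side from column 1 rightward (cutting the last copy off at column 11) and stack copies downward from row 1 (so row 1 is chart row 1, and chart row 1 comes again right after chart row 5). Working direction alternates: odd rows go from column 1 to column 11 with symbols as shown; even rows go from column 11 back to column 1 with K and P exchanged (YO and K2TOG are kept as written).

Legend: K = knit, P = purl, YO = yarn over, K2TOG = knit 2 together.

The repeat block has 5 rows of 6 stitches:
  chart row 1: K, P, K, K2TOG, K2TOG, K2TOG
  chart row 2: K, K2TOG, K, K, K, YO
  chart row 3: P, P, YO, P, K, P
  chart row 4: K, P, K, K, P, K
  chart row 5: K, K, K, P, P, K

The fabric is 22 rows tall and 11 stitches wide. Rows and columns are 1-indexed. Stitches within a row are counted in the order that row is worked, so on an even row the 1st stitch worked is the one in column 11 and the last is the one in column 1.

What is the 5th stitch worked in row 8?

Row 8: (8-1) mod 5 = 2, so use chart row 3. Even row -> WS.
Chart row 3 tiled across columns 1-11: P P YO P K P P P YO P K
WS: work from column 11 back to column 1 (reverse the tiled row), swapping K<->P (YO and K2TOG unchanged).
Row 8 as worked: P K YO K K K P K YO K K
Stitch 5 in working order -> K

Stitch:
K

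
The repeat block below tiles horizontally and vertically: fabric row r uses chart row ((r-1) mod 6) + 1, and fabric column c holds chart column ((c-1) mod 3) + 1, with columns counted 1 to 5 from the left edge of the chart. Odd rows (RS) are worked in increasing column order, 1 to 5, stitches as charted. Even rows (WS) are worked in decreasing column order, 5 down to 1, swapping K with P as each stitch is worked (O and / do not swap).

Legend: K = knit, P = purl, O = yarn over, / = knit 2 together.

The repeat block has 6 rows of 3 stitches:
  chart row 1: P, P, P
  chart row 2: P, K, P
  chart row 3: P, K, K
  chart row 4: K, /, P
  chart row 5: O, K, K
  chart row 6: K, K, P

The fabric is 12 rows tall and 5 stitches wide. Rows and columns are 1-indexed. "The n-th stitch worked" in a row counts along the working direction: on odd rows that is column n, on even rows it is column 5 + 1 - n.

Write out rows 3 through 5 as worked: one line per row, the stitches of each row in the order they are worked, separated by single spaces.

Rows as worked:
P K K P K
/ P K / P
O K K O K

Derivation:
Row 3: chart row 3, RS - tile across columns 1-5 and work as-is.
Row 4: chart row 4, WS - tiled (columns 1-5): K / P K /; work from column 5 back to 1 with K<->P swapped.
Row 5: chart row 5, RS - tile across columns 1-5 and work as-is.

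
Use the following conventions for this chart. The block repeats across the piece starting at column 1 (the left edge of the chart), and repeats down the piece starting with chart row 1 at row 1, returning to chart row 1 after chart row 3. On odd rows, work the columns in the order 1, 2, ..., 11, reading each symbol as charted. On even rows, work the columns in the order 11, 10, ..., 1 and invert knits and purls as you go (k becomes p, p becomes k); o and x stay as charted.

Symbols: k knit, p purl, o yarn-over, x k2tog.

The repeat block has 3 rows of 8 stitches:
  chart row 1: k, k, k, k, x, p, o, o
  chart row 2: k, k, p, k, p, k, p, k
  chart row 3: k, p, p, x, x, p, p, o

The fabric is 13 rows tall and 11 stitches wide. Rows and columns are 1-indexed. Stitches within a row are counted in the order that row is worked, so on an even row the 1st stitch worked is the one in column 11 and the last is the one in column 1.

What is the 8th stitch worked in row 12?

Stitch:
x

Derivation:
Row 12: (12-1) mod 3 = 2, so use chart row 3. Even row -> WS.
Chart row 3 tiled across columns 1-11: k p p x x p p o k p p
WS: work from column 11 back to column 1 (reverse the tiled row), swapping k<->p (o and x unchanged).
Row 12 as worked: k k p o k k x x k k p
The 8th stitch worked is x.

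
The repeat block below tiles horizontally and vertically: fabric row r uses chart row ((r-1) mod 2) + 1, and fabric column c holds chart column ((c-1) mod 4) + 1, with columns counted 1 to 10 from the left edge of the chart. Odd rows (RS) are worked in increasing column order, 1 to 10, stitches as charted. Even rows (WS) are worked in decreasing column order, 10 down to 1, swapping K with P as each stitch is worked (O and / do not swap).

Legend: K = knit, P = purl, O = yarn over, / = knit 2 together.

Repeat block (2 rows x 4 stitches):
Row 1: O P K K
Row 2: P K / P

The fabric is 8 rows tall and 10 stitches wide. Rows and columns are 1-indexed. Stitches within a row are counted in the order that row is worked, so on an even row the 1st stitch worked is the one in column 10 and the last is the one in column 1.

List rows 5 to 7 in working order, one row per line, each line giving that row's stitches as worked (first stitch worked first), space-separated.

Result:
O P K K O P K K O P
P K K / P K K / P K
O P K K O P K K O P

Derivation:
Row 5: chart row 1, RS - tile across columns 1-10 and work as-is.
Row 6: chart row 2, WS - tiled (columns 1-10): P K / P P K / P P K; work from column 10 back to 1 with K<->P swapped.
Row 7: chart row 1, RS - tile across columns 1-10 and work as-is.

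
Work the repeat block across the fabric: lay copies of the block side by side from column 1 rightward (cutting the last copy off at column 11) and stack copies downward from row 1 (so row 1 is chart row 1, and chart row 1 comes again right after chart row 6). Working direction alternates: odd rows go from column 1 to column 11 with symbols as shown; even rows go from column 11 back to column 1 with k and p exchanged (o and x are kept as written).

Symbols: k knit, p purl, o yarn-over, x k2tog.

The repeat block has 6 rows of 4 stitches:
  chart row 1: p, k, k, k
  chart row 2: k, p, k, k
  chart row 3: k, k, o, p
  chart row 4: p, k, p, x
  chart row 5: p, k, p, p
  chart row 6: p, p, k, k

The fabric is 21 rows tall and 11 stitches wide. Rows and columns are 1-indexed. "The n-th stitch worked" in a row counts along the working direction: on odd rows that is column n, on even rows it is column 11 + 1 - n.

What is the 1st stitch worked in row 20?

Stitch:
p

Derivation:
Row 20: (20-1) mod 6 = 1, so use chart row 2. Even row -> WS.
Chart row 2 tiled across columns 1-11: k p k k k p k k k p k
WS: work from column 11 back to column 1 (reverse the tiled row), swapping k<->p (o and x unchanged).
Row 20 as worked: p k p p p k p p p k p
The 1st stitch worked is p.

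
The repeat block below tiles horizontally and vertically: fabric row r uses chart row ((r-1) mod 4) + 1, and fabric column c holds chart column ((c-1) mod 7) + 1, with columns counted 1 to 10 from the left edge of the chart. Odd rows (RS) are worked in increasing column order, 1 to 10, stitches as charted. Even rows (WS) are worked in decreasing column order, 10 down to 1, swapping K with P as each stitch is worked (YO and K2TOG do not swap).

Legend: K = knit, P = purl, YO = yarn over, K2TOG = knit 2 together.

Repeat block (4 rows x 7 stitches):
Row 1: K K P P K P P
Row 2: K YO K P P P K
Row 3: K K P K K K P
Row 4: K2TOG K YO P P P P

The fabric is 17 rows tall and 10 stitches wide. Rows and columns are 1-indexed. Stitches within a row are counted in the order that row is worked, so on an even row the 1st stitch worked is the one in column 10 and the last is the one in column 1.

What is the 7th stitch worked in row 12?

For row 12: chart row = ((12-1) mod 4) + 1 = 4; this is a WS (even) row.
Chart row 4 tiled across columns 1-10: K2TOG K YO P P P P K2TOG K YO
WS: work from column 10 back to column 1 (reverse the tiled row), swapping K<->P (YO and K2TOG unchanged).
Row 12 as worked: YO P K2TOG K K K K YO P K2TOG
Counting 7 along the worked row gives K.

Stitch:
K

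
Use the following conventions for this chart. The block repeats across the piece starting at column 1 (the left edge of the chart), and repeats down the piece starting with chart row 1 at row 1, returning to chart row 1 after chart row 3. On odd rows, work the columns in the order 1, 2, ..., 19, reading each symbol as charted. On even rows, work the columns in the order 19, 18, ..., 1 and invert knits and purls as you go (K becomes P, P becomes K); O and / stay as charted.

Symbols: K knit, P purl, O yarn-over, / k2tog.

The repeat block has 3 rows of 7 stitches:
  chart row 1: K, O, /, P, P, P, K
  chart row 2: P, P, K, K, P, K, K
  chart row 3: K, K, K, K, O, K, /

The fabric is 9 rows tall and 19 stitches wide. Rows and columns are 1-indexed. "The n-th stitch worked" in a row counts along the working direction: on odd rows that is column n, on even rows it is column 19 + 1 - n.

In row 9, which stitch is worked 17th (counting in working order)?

== STITCH ==
K

Derivation:
Row 9 uses chart row ((9-1) mod 3)+1 = 3. Row 9 is odd, so RS.
Chart row 3 tiled across columns 1-19: K K K K O K / K K K K O K / K K K K O
RS row: no reversal, no swap; stitch n worked = column n.
Counting 17 along the worked row gives K.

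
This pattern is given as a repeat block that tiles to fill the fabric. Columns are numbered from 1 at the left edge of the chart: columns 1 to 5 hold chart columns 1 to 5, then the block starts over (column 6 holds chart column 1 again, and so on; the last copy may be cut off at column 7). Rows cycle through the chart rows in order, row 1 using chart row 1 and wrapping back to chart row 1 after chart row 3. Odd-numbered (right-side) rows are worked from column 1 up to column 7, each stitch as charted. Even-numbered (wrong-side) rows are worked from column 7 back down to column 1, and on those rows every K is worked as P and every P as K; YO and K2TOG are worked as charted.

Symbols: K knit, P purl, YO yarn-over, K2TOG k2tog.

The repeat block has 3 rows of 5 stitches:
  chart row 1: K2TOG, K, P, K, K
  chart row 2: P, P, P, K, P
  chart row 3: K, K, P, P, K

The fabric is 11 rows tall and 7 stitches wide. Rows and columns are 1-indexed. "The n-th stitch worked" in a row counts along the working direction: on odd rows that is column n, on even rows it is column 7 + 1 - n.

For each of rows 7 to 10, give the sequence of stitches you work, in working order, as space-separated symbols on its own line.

Row 7: chart row 1, RS - tile across columns 1-7 and work as-is.
Row 8: chart row 2, WS - tiled (columns 1-7): P P P K P P P; work from column 7 back to 1 with K<->P swapped.
Row 9: chart row 3, RS - tile across columns 1-7 and work as-is.
Row 10: chart row 1, WS - tiled (columns 1-7): K2TOG K P K K K2TOG K; work from column 7 back to 1 with K<->P swapped.

== ROWS AS WORKED ==
K2TOG K P K K K2TOG K
K K K P K K K
K K P P K K K
P K2TOG P P K P K2TOG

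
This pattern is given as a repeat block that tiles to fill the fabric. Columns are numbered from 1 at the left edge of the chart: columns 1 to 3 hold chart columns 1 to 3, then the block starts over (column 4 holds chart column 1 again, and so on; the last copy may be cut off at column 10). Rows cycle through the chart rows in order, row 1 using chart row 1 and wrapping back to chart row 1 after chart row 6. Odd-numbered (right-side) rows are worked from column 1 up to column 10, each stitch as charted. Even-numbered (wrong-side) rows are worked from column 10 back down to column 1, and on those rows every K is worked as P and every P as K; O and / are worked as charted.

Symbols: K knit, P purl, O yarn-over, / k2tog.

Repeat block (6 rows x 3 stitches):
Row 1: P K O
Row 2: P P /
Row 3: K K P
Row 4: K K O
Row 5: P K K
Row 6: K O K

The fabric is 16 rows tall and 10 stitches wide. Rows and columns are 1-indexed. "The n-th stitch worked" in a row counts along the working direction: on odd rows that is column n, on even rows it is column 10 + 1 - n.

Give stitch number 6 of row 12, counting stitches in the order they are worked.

Row 12: (12-1) mod 6 = 5, so use chart row 6. Even row -> WS.
Chart row 6 tiled across columns 1-10: K O K K O K K O K K
WS row: flip the tiled sequence (start at column 10) and apply K<->P; O and / stay.
Row 12 as worked: P P O P P O P P O P
The 6th stitch worked is O.

Stitch:
O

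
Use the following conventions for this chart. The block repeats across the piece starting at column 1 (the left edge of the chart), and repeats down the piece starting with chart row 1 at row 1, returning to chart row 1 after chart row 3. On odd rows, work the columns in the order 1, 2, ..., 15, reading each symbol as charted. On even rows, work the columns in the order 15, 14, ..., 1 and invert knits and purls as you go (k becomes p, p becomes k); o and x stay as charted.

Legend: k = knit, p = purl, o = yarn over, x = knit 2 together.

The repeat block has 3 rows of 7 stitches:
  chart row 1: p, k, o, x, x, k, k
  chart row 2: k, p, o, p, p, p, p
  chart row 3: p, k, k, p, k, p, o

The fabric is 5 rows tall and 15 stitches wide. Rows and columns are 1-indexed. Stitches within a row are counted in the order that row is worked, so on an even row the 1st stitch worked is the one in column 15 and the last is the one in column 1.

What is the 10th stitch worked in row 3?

== STITCH ==
k

Derivation:
For row 3: chart row = ((3-1) mod 3) + 1 = 3; this is a RS (odd) row.
Chart row 3 tiled across columns 1-15: p k k p k p o p k k p k p o p
Right side: take the tiled row as-is (worked left to right from column 1).
Counting 10 along the worked row gives k.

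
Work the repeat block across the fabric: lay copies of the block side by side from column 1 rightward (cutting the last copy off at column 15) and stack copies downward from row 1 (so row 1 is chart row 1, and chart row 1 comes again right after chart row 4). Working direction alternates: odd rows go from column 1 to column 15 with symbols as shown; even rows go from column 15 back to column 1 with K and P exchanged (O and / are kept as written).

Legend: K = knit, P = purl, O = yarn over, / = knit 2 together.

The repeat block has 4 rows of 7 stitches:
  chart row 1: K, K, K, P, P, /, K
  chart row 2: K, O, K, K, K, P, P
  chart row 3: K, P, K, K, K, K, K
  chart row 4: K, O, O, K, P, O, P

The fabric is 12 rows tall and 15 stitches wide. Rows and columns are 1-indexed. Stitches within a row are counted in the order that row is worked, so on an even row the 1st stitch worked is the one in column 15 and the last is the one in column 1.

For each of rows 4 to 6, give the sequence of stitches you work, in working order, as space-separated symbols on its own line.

Row 4: chart row 4, WS - tiled (columns 1-15): K O O K P O P K O O K P O P K; work from column 15 back to 1 with K<->P swapped.
Row 5: chart row 1, RS - tile across columns 1-15 and work as-is.
Row 6: chart row 2, WS - tiled (columns 1-15): K O K K K P P K O K K K P P K; work from column 15 back to 1 with K<->P swapped.

== ROWS AS WORKED ==
P K O K P O O P K O K P O O P
K K K P P / K K K K P P / K K
P K K P P P O P K K P P P O P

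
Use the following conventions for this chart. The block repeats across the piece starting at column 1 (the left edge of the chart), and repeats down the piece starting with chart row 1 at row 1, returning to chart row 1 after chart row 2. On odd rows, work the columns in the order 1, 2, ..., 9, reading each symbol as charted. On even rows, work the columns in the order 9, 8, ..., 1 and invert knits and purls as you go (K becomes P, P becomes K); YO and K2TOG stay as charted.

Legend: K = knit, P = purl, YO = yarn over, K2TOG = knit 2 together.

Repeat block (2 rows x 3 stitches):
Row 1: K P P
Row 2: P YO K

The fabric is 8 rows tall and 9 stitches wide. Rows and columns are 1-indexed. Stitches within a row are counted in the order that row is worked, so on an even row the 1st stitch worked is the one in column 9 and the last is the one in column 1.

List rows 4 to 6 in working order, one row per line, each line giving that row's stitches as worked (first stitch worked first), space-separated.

Result:
P YO K P YO K P YO K
K P P K P P K P P
P YO K P YO K P YO K

Derivation:
Row 4: chart row 2, WS - tiled (columns 1-9): P YO K P YO K P YO K; work from column 9 back to 1 with K<->P swapped.
Row 5: chart row 1, RS - tile across columns 1-9 and work as-is.
Row 6: chart row 2, WS - tiled (columns 1-9): P YO K P YO K P YO K; work from column 9 back to 1 with K<->P swapped.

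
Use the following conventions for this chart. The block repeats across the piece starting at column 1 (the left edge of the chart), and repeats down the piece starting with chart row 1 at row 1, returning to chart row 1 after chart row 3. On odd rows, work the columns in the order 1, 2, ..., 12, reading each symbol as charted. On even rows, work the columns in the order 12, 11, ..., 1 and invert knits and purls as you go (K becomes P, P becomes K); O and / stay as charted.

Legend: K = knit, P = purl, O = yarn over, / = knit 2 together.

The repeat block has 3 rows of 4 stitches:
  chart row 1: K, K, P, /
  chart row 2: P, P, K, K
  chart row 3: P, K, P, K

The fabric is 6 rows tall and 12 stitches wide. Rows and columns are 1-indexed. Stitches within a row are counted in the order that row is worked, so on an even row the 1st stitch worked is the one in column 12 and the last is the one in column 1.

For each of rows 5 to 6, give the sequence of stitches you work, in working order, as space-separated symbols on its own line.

Row 5: chart row 2, RS - tile across columns 1-12 and work as-is.
Row 6: chart row 3, WS - tiled (columns 1-12): P K P K P K P K P K P K; work from column 12 back to 1 with K<->P swapped.

Rows as worked:
P P K K P P K K P P K K
P K P K P K P K P K P K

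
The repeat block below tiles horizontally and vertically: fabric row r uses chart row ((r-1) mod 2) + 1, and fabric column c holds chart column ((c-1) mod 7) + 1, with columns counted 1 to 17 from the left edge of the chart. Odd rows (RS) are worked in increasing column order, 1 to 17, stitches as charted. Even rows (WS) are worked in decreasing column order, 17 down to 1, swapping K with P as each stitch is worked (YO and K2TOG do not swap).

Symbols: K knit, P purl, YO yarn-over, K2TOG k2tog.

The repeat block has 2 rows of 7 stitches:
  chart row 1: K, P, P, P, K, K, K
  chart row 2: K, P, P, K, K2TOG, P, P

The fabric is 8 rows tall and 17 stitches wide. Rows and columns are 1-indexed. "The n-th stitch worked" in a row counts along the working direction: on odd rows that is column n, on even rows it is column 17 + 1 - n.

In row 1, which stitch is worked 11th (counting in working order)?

Result:
P

Derivation:
Row 1 uses chart row ((1-1) mod 2)+1 = 1. Row 1 is odd, so RS.
Chart row 1 tiled across columns 1-17: K P P P K K K K P P P K K K K P P
RS row: no reversal, no swap; stitch n worked = column n.
Counting 11 along the worked row gives P.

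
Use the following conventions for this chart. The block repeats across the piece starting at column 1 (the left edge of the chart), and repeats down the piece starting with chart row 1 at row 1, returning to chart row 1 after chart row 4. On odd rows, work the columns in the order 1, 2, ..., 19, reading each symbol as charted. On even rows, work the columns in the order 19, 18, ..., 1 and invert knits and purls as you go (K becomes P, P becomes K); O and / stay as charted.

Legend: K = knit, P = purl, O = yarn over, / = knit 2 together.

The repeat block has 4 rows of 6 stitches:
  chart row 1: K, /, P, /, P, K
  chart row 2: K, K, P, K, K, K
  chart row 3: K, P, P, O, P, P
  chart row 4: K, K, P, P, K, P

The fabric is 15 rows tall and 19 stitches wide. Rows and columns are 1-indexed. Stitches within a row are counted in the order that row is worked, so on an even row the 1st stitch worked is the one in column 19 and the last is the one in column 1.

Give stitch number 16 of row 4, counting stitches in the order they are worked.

Result:
K

Derivation:
For row 4: chart row = ((4-1) mod 4) + 1 = 4; this is a WS (even) row.
Chart row 4 tiled across columns 1-19: K K P P K P K K P P K P K K P P K P K
Wrong side: read the tiled row from column 19 down to 1 and exchange K with P (leave O, /).
Row 4 as worked: P K P K K P P K P K K P P K P K K P P
Counting 16 along the worked row gives K.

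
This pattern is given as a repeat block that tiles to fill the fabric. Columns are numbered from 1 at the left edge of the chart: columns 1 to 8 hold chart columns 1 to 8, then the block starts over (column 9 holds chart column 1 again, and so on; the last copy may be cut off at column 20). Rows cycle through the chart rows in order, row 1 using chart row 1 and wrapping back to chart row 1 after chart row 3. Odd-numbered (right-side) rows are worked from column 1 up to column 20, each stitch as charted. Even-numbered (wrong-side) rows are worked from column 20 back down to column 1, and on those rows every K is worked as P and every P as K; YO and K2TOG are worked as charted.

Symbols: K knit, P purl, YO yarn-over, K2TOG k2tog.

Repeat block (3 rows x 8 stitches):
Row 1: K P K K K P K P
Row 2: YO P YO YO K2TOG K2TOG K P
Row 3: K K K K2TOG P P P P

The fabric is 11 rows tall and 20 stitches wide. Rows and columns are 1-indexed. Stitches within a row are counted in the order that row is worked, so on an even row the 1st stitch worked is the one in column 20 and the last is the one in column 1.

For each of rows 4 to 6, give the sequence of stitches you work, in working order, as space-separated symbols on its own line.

Row 4: chart row 1, WS - tiled (columns 1-20): K P K K K P K P K P K K K P K P K P K K; work from column 20 back to 1 with K<->P swapped.
Row 5: chart row 2, RS - tile across columns 1-20 and work as-is.
Row 6: chart row 3, WS - tiled (columns 1-20): K K K K2TOG P P P P K K K K2TOG P P P P K K K K2TOG; work from column 20 back to 1 with K<->P swapped.

Result:
P P K P K P K P P P K P K P K P P P K P
YO P YO YO K2TOG K2TOG K P YO P YO YO K2TOG K2TOG K P YO P YO YO
K2TOG P P P K K K K K2TOG P P P K K K K K2TOG P P P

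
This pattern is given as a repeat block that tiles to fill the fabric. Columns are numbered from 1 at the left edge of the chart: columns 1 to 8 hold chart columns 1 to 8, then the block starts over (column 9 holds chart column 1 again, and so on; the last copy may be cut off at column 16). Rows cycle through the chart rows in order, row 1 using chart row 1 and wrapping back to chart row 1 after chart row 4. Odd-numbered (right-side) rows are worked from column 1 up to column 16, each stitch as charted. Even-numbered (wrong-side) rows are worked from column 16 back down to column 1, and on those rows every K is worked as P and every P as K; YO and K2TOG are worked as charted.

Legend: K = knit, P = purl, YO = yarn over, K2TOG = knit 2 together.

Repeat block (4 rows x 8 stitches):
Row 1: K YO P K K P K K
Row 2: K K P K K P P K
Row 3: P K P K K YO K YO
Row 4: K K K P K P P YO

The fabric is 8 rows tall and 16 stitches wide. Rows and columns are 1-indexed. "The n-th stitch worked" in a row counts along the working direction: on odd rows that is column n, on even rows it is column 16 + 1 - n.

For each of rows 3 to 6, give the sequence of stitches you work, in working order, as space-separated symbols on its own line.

Row 3: chart row 3, RS - tile across columns 1-16 and work as-is.
Row 4: chart row 4, WS - tiled (columns 1-16): K K K P K P P YO K K K P K P P YO; work from column 16 back to 1 with K<->P swapped.
Row 5: chart row 1, RS - tile across columns 1-16 and work as-is.
Row 6: chart row 2, WS - tiled (columns 1-16): K K P K K P P K K K P K K P P K; work from column 16 back to 1 with K<->P swapped.

== ROWS AS WORKED ==
P K P K K YO K YO P K P K K YO K YO
YO K K P K P P P YO K K P K P P P
K YO P K K P K K K YO P K K P K K
P K K P P K P P P K K P P K P P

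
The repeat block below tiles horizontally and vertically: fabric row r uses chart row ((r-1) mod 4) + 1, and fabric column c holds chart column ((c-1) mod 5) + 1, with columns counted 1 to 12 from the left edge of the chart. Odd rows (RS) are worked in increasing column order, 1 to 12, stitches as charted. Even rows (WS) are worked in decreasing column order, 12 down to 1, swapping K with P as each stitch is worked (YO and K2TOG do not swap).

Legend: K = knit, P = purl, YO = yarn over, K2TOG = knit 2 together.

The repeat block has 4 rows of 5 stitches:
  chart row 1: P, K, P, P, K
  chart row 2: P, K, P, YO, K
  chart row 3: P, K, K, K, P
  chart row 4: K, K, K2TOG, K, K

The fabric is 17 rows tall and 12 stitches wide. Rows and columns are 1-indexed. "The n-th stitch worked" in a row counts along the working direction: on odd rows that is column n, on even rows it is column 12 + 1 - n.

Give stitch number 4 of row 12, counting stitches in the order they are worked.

Row 12: (12-1) mod 4 = 3, so use chart row 4. Even row -> WS.
Chart row 4 tiled across columns 1-12: K K K2TOG K K K K K2TOG K K K K
Wrong side: read the tiled row from column 12 down to 1 and exchange K with P (leave YO, K2TOG).
Row 12 as worked: P P P P K2TOG P P P P K2TOG P P
Stitch 4 in working order -> P

Stitch:
P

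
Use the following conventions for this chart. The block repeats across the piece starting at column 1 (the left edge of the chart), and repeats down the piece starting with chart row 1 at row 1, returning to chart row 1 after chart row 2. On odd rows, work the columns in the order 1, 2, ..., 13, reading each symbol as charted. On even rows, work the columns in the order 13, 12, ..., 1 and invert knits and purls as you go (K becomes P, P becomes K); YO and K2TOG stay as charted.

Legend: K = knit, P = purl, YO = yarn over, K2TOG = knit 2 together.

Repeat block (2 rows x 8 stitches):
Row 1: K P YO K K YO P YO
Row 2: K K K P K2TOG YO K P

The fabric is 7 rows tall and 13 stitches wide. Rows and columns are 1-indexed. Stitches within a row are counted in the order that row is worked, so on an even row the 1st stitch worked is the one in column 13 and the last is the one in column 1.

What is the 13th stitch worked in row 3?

For row 3: chart row = ((3-1) mod 2) + 1 = 1; this is a RS (odd) row.
Chart row 1 tiled across columns 1-13: K P YO K K YO P YO K P YO K K
Right side: take the tiled row as-is (worked left to right from column 1).
Stitch 13 in working order -> K

== STITCH ==
K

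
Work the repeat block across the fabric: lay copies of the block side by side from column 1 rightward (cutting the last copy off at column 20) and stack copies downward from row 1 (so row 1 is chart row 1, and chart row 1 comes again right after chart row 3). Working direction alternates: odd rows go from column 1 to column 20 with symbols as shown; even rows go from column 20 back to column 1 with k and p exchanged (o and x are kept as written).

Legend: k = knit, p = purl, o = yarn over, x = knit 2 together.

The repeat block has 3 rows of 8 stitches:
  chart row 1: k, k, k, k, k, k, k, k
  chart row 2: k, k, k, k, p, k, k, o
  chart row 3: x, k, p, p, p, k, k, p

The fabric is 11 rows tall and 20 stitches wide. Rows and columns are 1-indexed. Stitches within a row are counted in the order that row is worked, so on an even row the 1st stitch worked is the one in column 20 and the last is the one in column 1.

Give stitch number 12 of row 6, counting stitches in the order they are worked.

For row 6: chart row = ((6-1) mod 3) + 1 = 3; this is a WS (even) row.
Chart row 3 tiled across columns 1-20: x k p p p k k p x k p p p k k p x k p p
Wrong side: read the tiled row from column 20 down to 1 and exchange k with p (leave o, x).
Row 6 as worked: k k p x k p p k k k p x k p p k k k p x
Counting 12 along the worked row gives x.

Result:
x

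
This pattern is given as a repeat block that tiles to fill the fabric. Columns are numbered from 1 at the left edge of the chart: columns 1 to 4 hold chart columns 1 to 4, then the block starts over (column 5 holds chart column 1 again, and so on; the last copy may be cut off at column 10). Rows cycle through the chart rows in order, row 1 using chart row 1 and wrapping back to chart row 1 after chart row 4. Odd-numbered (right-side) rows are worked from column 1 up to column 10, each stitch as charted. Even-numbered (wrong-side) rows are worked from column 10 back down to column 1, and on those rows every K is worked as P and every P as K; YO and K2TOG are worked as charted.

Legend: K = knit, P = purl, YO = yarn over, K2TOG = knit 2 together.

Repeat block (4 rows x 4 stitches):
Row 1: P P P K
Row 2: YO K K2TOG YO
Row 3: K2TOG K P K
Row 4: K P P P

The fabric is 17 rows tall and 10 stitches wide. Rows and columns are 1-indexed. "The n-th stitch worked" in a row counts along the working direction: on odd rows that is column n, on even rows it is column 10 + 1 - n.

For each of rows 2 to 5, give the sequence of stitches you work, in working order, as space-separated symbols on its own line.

Row 2: chart row 2, WS - tiled (columns 1-10): YO K K2TOG YO YO K K2TOG YO YO K; work from column 10 back to 1 with K<->P swapped.
Row 3: chart row 3, RS - tile across columns 1-10 and work as-is.
Row 4: chart row 4, WS - tiled (columns 1-10): K P P P K P P P K P; work from column 10 back to 1 with K<->P swapped.
Row 5: chart row 1, RS - tile across columns 1-10 and work as-is.

== ROWS AS WORKED ==
P YO YO K2TOG P YO YO K2TOG P YO
K2TOG K P K K2TOG K P K K2TOG K
K P K K K P K K K P
P P P K P P P K P P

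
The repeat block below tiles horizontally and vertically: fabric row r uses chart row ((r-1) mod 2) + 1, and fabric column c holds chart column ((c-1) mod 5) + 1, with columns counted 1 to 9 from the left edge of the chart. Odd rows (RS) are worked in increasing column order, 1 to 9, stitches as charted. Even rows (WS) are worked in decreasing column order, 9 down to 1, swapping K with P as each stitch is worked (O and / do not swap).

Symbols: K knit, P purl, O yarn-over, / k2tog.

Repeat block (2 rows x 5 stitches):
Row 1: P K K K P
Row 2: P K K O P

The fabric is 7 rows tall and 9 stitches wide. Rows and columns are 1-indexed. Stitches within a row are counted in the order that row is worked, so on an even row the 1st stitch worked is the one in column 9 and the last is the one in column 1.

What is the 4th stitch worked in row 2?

Row 2 uses chart row ((2-1) mod 2)+1 = 2. Row 2 is even, so WS.
Chart row 2 tiled across columns 1-9: P K K O P P K K O
WS: work from column 9 back to column 1 (reverse the tiled row), swapping K<->P (O and / unchanged).
Row 2 as worked: O P P K K O P P K
Counting 4 along the worked row gives K.

Result:
K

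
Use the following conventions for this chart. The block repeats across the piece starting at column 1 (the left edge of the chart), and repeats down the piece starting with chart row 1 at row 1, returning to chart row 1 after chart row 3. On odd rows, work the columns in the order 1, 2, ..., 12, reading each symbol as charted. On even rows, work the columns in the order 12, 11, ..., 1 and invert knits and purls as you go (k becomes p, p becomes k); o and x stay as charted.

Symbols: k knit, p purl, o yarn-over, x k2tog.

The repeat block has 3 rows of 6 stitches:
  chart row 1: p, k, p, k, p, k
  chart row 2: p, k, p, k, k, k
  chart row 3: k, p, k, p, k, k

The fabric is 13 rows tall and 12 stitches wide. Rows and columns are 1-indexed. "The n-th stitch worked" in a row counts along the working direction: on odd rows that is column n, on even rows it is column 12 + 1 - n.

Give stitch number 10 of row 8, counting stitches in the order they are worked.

== STITCH ==
k

Derivation:
Row 8 uses chart row ((8-1) mod 3)+1 = 2. Row 8 is even, so WS.
Chart row 2 tiled across columns 1-12: p k p k k k p k p k k k
Wrong side: read the tiled row from column 12 down to 1 and exchange k with p (leave o, x).
Row 8 as worked: p p p k p k p p p k p k
Counting 10 along the worked row gives k.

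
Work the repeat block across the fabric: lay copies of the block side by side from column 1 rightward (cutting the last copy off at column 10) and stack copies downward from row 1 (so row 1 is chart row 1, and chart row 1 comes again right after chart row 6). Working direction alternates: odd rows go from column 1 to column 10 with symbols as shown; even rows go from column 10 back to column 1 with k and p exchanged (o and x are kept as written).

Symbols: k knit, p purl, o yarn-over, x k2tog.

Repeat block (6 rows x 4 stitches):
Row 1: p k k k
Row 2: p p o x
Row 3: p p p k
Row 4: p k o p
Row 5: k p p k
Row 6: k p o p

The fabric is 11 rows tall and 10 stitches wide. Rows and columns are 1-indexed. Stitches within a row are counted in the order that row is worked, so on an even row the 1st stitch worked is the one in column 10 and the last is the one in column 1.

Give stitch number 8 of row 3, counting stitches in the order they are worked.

Row 3: (3-1) mod 6 = 2, so use chart row 3. Odd row -> RS.
Chart row 3 tiled across columns 1-10: p p p k p p p k p p
Right side: take the tiled row as-is (worked left to right from column 1).
Counting 8 along the worked row gives k.

Stitch:
k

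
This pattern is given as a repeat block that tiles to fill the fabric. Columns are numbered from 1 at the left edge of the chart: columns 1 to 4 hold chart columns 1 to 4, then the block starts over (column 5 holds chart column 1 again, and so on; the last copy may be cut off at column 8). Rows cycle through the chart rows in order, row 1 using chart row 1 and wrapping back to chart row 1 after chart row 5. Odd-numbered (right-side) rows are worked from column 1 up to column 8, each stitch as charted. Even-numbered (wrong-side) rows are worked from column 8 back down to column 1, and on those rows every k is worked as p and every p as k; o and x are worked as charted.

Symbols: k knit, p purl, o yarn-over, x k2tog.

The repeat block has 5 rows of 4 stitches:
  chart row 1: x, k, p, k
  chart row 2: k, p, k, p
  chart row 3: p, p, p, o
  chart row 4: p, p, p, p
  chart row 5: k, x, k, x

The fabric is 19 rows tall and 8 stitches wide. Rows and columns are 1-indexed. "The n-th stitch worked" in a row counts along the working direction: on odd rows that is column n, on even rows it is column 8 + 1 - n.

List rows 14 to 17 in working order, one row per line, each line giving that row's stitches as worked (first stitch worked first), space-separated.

Row 14: chart row 4, WS - tiled (columns 1-8): p p p p p p p p; work from column 8 back to 1 with k<->p swapped.
Row 15: chart row 5, RS - tile across columns 1-8 and work as-is.
Row 16: chart row 1, WS - tiled (columns 1-8): x k p k x k p k; work from column 8 back to 1 with k<->p swapped.
Row 17: chart row 2, RS - tile across columns 1-8 and work as-is.

Rows as worked:
k k k k k k k k
k x k x k x k x
p k p x p k p x
k p k p k p k p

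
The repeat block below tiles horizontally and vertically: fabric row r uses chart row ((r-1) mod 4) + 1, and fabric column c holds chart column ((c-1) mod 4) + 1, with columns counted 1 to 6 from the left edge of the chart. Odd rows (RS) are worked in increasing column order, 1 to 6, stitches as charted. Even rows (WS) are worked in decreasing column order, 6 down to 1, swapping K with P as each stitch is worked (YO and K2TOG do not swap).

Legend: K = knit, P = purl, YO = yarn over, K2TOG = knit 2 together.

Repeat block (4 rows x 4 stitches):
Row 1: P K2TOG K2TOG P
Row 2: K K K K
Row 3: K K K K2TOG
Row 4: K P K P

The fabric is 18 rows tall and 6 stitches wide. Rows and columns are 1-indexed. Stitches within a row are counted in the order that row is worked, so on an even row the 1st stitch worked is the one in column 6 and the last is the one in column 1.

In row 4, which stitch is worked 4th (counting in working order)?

Stitch:
P

Derivation:
For row 4: chart row = ((4-1) mod 4) + 1 = 4; this is a WS (even) row.
Chart row 4 tiled across columns 1-6: K P K P K P
WS: work from column 6 back to column 1 (reverse the tiled row), swapping K<->P (YO and K2TOG unchanged).
Row 4 as worked: K P K P K P
Counting 4 along the worked row gives P.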